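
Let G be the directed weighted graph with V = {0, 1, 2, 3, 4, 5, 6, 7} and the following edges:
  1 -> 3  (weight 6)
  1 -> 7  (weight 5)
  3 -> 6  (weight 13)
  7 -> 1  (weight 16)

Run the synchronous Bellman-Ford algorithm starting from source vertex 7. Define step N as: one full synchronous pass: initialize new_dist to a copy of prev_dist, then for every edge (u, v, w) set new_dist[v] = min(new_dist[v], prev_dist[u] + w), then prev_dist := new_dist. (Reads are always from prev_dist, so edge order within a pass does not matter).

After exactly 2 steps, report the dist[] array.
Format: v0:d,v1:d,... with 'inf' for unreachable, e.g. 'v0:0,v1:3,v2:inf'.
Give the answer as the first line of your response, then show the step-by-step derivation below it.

v0:inf,v1:16,v2:inf,v3:22,v4:inf,v5:inf,v6:inf,v7:0

step 1: dist = v0:inf,v1:16,v2:inf,v3:inf,v4:inf,v5:inf,v6:inf,v7:0
step 2: dist = v0:inf,v1:16,v2:inf,v3:22,v4:inf,v5:inf,v6:inf,v7:0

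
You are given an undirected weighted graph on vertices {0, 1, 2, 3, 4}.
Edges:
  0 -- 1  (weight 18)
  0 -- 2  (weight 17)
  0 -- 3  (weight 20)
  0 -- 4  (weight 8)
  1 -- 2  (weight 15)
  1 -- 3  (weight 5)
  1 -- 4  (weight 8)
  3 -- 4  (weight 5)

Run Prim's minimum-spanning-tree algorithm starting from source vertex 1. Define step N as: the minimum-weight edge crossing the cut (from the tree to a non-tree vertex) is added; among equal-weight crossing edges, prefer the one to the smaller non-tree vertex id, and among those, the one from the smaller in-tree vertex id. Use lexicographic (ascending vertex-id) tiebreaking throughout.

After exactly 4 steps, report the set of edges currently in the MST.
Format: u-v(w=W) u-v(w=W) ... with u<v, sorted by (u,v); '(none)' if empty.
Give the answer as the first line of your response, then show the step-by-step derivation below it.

0-4(w=8) 1-2(w=15) 1-3(w=5) 3-4(w=5)

step 1: add edge 1-3 (w=5); MST = {1-3(w=5)}
step 2: add edge 3-4 (w=5); MST = {1-3(w=5) 3-4(w=5)}
step 3: add edge 0-4 (w=8); MST = {0-4(w=8) 1-3(w=5) 3-4(w=5)}
step 4: add edge 1-2 (w=15); MST = {0-4(w=8) 1-2(w=15) 1-3(w=5) 3-4(w=5)}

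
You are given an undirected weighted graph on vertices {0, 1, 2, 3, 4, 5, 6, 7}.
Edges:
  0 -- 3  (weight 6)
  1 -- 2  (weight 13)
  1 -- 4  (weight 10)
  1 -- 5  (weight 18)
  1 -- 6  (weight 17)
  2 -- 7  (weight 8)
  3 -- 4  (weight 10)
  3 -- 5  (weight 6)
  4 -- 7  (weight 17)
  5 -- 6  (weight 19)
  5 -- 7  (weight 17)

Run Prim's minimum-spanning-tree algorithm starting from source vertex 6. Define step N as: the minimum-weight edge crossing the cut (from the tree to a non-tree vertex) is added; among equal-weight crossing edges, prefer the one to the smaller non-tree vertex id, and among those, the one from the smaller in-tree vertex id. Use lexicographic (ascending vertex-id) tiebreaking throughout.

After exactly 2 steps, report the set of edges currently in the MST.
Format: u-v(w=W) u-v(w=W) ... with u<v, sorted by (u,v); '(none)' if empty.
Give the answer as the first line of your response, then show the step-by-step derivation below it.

1-4(w=10) 1-6(w=17)

step 1: add edge 1-6 (w=17); MST = {1-6(w=17)}
step 2: add edge 1-4 (w=10); MST = {1-4(w=10) 1-6(w=17)}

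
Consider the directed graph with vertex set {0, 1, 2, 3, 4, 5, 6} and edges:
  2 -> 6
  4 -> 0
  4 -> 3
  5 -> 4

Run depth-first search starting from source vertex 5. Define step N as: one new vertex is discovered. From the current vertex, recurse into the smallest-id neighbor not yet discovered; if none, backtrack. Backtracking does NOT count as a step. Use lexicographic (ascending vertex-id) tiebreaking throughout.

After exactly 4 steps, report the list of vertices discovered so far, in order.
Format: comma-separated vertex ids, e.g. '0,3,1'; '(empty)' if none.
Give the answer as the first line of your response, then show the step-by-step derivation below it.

5,4,0,3

step 1: discover 5; path=5; order=5
step 2: discover 4; path=5>4; order=5,4
step 3: discover 0; path=5>4>0; order=5,4,0
step 4: discover 3; path=5>4>3; order=5,4,0,3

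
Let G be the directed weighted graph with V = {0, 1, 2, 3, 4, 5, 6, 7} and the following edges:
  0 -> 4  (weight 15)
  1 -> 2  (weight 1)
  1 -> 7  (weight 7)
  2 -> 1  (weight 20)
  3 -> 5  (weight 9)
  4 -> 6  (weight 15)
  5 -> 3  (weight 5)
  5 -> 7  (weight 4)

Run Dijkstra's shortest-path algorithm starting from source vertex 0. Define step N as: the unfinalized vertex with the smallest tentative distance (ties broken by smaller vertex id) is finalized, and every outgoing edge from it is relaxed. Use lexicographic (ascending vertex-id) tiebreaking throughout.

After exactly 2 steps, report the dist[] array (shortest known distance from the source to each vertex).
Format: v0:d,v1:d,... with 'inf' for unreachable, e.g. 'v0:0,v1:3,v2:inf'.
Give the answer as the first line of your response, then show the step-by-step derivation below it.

v0:0,v1:inf,v2:inf,v3:inf,v4:15,v5:inf,v6:30,v7:inf

step 1: dist = v0:0,v1:inf,v2:inf,v3:inf,v4:15,v5:inf,v6:inf,v7:inf
step 2: dist = v0:0,v1:inf,v2:inf,v3:inf,v4:15,v5:inf,v6:30,v7:inf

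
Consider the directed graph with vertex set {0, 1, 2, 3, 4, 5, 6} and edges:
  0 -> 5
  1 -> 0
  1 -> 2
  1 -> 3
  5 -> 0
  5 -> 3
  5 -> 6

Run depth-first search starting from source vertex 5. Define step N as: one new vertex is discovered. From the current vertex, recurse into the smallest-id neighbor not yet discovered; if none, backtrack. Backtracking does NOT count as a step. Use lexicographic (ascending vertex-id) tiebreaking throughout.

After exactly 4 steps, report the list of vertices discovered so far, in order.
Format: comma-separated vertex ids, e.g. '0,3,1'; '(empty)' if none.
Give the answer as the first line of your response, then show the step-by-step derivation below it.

5,0,3,6

step 1: discover 5; path=5; order=5
step 2: discover 0; path=5>0; order=5,0
step 3: discover 3; path=5>3; order=5,0,3
step 4: discover 6; path=5>6; order=5,0,3,6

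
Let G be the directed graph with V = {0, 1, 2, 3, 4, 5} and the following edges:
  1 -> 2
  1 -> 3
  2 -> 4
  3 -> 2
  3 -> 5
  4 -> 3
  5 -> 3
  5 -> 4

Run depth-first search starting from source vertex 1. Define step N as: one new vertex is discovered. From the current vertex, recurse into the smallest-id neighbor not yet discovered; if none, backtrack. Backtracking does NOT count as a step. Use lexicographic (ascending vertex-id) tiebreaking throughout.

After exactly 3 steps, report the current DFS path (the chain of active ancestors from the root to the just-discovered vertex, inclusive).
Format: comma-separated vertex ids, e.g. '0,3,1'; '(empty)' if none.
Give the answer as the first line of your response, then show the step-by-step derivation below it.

1,2,4

step 1: discover 1; path=1; order=1
step 2: discover 2; path=1>2; order=1,2
step 3: discover 4; path=1>2>4; order=1,2,4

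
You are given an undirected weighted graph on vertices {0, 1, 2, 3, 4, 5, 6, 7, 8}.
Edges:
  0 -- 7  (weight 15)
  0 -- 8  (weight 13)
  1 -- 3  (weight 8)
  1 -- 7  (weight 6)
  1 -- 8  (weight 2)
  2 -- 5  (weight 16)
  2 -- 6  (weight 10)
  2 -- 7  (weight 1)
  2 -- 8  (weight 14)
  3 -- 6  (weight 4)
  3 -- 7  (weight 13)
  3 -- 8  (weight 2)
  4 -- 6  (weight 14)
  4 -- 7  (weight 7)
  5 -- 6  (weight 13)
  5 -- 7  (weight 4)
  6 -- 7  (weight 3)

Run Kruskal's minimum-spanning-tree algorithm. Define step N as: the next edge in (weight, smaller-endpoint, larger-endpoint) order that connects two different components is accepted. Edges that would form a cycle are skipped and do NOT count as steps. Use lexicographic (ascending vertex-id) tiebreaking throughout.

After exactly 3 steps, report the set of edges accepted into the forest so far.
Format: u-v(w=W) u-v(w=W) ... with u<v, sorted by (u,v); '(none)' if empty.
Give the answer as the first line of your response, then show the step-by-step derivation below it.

1-8(w=2) 2-7(w=1) 3-8(w=2)

step 1: add edge 2-7 (w=1); MST = {2-7(w=1)}
step 2: add edge 1-8 (w=2); MST = {1-8(w=2) 2-7(w=1)}
step 3: add edge 3-8 (w=2); MST = {1-8(w=2) 2-7(w=1) 3-8(w=2)}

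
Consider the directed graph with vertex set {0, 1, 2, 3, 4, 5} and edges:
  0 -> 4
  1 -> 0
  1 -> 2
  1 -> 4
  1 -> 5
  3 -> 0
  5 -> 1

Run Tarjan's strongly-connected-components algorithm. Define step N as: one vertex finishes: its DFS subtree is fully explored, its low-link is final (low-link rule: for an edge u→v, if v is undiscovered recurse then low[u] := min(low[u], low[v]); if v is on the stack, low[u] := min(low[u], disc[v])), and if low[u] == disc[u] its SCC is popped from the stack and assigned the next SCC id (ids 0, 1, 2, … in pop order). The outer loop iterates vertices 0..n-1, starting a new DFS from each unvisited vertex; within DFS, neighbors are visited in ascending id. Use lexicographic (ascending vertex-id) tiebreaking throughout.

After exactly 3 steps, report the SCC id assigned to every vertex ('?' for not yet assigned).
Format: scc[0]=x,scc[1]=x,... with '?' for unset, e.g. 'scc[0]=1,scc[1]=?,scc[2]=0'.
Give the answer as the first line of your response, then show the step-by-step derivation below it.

scc[0]=1,scc[1]=?,scc[2]=2,scc[3]=?,scc[4]=0,scc[5]=?

step 1: low=(low[0]=0,low[1]=?,low[2]=?,low[3]=?,low[4]=1,low[5]=?); scc=(scc[0]=?,scc[1]=?,scc[2]=?,scc[3]=?,scc[4]=0,scc[5]=?)
step 2: low=(low[0]=0,low[1]=?,low[2]=?,low[3]=?,low[4]=1,low[5]=?); scc=(scc[0]=1,scc[1]=?,scc[2]=?,scc[3]=?,scc[4]=0,scc[5]=?)
step 3: low=(low[0]=0,low[1]=2,low[2]=3,low[3]=?,low[4]=1,low[5]=?); scc=(scc[0]=1,scc[1]=?,scc[2]=2,scc[3]=?,scc[4]=0,scc[5]=?)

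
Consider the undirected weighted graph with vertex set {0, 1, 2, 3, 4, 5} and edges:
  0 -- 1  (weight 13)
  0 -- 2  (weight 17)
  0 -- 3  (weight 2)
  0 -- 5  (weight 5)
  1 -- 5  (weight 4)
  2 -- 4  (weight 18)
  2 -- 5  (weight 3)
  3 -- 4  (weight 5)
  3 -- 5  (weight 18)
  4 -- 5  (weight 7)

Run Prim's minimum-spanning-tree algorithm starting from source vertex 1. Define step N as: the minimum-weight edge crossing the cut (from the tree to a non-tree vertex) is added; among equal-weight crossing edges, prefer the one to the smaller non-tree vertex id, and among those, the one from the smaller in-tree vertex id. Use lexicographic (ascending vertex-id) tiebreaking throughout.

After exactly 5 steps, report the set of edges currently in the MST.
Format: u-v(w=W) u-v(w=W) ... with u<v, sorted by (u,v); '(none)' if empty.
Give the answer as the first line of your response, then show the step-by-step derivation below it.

0-3(w=2) 0-5(w=5) 1-5(w=4) 2-5(w=3) 3-4(w=5)

step 1: add edge 1-5 (w=4); MST = {1-5(w=4)}
step 2: add edge 2-5 (w=3); MST = {1-5(w=4) 2-5(w=3)}
step 3: add edge 0-5 (w=5); MST = {0-5(w=5) 1-5(w=4) 2-5(w=3)}
step 4: add edge 0-3 (w=2); MST = {0-3(w=2) 0-5(w=5) 1-5(w=4) 2-5(w=3)}
step 5: add edge 3-4 (w=5); MST = {0-3(w=2) 0-5(w=5) 1-5(w=4) 2-5(w=3) 3-4(w=5)}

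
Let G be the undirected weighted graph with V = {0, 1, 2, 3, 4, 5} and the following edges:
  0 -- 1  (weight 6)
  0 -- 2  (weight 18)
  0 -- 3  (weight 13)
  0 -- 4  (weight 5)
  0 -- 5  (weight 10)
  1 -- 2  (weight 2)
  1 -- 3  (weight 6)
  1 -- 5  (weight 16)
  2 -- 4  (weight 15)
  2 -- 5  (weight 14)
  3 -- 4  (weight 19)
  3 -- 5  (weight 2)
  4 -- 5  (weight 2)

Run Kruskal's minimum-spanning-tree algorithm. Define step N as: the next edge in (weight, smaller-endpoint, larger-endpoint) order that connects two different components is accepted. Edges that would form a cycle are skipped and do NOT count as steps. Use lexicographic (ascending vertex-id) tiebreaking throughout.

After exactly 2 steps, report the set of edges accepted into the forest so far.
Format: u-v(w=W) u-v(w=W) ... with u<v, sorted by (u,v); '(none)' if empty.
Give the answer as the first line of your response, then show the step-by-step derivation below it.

1-2(w=2) 3-5(w=2)

step 1: add edge 1-2 (w=2); MST = {1-2(w=2)}
step 2: add edge 3-5 (w=2); MST = {1-2(w=2) 3-5(w=2)}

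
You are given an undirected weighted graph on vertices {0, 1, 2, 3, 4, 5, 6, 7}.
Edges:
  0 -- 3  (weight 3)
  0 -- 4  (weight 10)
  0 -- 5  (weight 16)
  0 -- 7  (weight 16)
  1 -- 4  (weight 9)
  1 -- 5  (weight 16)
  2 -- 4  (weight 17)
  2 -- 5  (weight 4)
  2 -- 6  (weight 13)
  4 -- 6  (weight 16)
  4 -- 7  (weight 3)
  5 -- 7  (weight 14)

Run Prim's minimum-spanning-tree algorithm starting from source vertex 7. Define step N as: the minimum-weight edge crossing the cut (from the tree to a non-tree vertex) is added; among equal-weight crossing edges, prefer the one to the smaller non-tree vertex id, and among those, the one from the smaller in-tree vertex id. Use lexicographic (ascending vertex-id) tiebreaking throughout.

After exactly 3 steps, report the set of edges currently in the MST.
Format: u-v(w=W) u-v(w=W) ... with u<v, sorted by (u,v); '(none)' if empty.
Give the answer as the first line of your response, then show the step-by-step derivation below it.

0-4(w=10) 1-4(w=9) 4-7(w=3)

step 1: add edge 4-7 (w=3); MST = {4-7(w=3)}
step 2: add edge 1-4 (w=9); MST = {1-4(w=9) 4-7(w=3)}
step 3: add edge 0-4 (w=10); MST = {0-4(w=10) 1-4(w=9) 4-7(w=3)}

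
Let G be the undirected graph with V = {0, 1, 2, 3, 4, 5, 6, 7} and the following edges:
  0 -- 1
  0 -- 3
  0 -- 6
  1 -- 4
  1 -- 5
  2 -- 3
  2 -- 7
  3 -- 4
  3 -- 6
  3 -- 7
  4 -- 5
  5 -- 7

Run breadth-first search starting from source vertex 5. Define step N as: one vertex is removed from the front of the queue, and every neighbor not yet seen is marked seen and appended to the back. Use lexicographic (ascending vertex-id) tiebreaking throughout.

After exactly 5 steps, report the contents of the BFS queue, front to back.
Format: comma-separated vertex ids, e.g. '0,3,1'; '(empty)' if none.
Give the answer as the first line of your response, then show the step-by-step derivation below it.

3,2,6

step 1: dequeue 5; queue=[1,4,7]; order=5
step 2: dequeue 1; queue=[4,7,0]; order=5,1
step 3: dequeue 4; queue=[7,0,3]; order=5,1,4
step 4: dequeue 7; queue=[0,3,2]; order=5,1,4,7
step 5: dequeue 0; queue=[3,2,6]; order=5,1,4,7,0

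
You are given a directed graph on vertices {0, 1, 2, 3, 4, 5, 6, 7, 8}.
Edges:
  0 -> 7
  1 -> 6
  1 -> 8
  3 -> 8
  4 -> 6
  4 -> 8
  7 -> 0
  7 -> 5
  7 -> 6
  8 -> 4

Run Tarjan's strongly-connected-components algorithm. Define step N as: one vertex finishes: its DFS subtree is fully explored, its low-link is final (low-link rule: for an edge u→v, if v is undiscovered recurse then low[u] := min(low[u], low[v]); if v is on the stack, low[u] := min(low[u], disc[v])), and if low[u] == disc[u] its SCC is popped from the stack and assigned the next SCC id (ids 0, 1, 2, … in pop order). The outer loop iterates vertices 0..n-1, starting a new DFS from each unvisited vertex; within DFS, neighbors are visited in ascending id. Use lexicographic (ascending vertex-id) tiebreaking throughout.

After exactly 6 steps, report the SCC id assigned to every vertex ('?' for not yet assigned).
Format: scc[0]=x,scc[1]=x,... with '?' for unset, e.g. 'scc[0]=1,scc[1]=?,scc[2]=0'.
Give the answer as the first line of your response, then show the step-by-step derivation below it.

scc[0]=2,scc[1]=?,scc[2]=?,scc[3]=?,scc[4]=3,scc[5]=0,scc[6]=1,scc[7]=2,scc[8]=3

step 1: low=(low[0]=0,low[1]=?,low[2]=?,low[3]=?,low[4]=?,low[5]=2,low[6]=?,low[7]=0,low[8]=?); scc=(scc[0]=?,scc[1]=?,scc[2]=?,scc[3]=?,scc[4]=?,scc[5]=0,scc[6]=?,scc[7]=?,scc[8]=?)
step 2: low=(low[0]=0,low[1]=?,low[2]=?,low[3]=?,low[4]=?,low[5]=2,low[6]=3,low[7]=0,low[8]=?); scc=(scc[0]=?,scc[1]=?,scc[2]=?,scc[3]=?,scc[4]=?,scc[5]=0,scc[6]=1,scc[7]=?,scc[8]=?)
step 3: low=(low[0]=0,low[1]=?,low[2]=?,low[3]=?,low[4]=?,low[5]=2,low[6]=3,low[7]=0,low[8]=?); scc=(scc[0]=?,scc[1]=?,scc[2]=?,scc[3]=?,scc[4]=?,scc[5]=0,scc[6]=1,scc[7]=?,scc[8]=?)
step 4: low=(low[0]=0,low[1]=?,low[2]=?,low[3]=?,low[4]=?,low[5]=2,low[6]=3,low[7]=0,low[8]=?); scc=(scc[0]=2,scc[1]=?,scc[2]=?,scc[3]=?,scc[4]=?,scc[5]=0,scc[6]=1,scc[7]=2,scc[8]=?)
step 5: low=(low[0]=0,low[1]=4,low[2]=?,low[3]=?,low[4]=5,low[5]=2,low[6]=3,low[7]=0,low[8]=5); scc=(scc[0]=2,scc[1]=?,scc[2]=?,scc[3]=?,scc[4]=?,scc[5]=0,scc[6]=1,scc[7]=2,scc[8]=?)
step 6: low=(low[0]=0,low[1]=4,low[2]=?,low[3]=?,low[4]=5,low[5]=2,low[6]=3,low[7]=0,low[8]=5); scc=(scc[0]=2,scc[1]=?,scc[2]=?,scc[3]=?,scc[4]=3,scc[5]=0,scc[6]=1,scc[7]=2,scc[8]=3)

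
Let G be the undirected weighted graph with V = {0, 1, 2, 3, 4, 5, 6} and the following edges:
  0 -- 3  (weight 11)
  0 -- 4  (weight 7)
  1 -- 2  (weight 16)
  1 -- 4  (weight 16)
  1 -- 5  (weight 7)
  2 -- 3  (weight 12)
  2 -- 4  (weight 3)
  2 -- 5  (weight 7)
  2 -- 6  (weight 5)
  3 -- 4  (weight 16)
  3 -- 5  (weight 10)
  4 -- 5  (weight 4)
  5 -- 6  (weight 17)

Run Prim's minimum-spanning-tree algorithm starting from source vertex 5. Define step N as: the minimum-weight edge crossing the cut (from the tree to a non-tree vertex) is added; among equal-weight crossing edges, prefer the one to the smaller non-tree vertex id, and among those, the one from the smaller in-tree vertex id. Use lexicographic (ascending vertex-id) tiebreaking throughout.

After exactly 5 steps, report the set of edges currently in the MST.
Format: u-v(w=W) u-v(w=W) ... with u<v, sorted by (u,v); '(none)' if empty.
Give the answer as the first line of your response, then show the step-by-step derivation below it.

0-4(w=7) 1-5(w=7) 2-4(w=3) 2-6(w=5) 4-5(w=4)

step 1: add edge 4-5 (w=4); MST = {4-5(w=4)}
step 2: add edge 2-4 (w=3); MST = {2-4(w=3) 4-5(w=4)}
step 3: add edge 2-6 (w=5); MST = {2-4(w=3) 2-6(w=5) 4-5(w=4)}
step 4: add edge 0-4 (w=7); MST = {0-4(w=7) 2-4(w=3) 2-6(w=5) 4-5(w=4)}
step 5: add edge 1-5 (w=7); MST = {0-4(w=7) 1-5(w=7) 2-4(w=3) 2-6(w=5) 4-5(w=4)}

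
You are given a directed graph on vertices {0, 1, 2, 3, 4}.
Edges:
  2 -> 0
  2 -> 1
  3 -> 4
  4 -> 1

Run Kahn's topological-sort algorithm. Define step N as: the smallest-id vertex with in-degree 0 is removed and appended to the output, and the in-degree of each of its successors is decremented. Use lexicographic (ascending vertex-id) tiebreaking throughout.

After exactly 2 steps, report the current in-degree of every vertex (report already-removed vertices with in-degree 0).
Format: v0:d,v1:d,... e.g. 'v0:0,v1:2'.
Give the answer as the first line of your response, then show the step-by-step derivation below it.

v0:0,v1:1,v2:0,v3:0,v4:1

step 1: output 2; order=[2]; indeg=(0,1,0,0,1)
step 2: output 0; order=[2,0]; indeg=(0,1,0,0,1)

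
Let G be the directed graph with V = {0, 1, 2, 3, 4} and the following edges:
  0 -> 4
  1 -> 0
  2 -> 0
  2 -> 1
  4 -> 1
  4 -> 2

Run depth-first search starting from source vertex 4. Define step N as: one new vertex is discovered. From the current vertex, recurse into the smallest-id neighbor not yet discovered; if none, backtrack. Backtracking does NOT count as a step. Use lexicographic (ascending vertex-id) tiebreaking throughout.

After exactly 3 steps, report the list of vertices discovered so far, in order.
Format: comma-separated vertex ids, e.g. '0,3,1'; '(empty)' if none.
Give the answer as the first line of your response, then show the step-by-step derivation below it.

4,1,0

step 1: discover 4; path=4; order=4
step 2: discover 1; path=4>1; order=4,1
step 3: discover 0; path=4>1>0; order=4,1,0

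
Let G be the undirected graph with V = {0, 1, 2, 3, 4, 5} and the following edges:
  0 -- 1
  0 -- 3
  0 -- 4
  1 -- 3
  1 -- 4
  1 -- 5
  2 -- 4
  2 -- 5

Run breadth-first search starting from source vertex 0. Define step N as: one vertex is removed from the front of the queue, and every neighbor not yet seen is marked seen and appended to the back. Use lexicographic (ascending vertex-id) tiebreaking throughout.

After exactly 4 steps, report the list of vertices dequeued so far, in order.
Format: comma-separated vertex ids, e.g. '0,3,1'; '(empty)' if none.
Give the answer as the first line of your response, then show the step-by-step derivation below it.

0,1,3,4

step 1: dequeue 0; queue=[1,3,4]; order=0
step 2: dequeue 1; queue=[3,4,5]; order=0,1
step 3: dequeue 3; queue=[4,5]; order=0,1,3
step 4: dequeue 4; queue=[5,2]; order=0,1,3,4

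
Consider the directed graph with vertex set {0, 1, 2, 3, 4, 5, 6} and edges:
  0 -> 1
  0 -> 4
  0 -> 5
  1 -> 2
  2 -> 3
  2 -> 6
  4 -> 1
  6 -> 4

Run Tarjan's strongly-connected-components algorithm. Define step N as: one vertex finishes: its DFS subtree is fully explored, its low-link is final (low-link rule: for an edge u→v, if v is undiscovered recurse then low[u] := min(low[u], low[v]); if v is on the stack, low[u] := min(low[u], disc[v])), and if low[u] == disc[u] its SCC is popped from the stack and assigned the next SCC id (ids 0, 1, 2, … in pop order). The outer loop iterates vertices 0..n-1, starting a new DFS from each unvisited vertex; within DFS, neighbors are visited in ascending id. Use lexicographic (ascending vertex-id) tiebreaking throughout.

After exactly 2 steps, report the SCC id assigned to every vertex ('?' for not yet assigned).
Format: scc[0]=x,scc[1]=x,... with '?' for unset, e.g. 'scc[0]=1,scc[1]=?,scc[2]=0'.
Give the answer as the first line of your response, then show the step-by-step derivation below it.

scc[0]=?,scc[1]=?,scc[2]=?,scc[3]=0,scc[4]=?,scc[5]=?,scc[6]=?

step 1: low=(low[0]=0,low[1]=1,low[2]=2,low[3]=3,low[4]=?,low[5]=?,low[6]=?); scc=(scc[0]=?,scc[1]=?,scc[2]=?,scc[3]=0,scc[4]=?,scc[5]=?,scc[6]=?)
step 2: low=(low[0]=0,low[1]=1,low[2]=2,low[3]=3,low[4]=1,low[5]=?,low[6]=4); scc=(scc[0]=?,scc[1]=?,scc[2]=?,scc[3]=0,scc[4]=?,scc[5]=?,scc[6]=?)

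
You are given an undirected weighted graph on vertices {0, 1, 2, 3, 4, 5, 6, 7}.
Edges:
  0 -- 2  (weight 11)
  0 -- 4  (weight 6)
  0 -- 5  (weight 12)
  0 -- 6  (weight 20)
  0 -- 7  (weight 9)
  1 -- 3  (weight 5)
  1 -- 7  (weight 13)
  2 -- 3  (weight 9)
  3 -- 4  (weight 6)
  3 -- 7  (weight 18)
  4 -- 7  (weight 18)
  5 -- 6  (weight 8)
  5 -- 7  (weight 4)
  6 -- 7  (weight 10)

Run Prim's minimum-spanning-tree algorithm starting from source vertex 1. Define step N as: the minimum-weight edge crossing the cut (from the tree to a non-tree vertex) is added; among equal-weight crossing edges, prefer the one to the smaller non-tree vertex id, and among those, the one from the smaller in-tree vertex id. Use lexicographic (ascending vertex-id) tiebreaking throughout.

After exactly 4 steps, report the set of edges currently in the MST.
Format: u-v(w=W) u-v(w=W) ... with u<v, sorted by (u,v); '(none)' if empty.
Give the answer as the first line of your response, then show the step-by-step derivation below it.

0-4(w=6) 1-3(w=5) 2-3(w=9) 3-4(w=6)

step 1: add edge 1-3 (w=5); MST = {1-3(w=5)}
step 2: add edge 3-4 (w=6); MST = {1-3(w=5) 3-4(w=6)}
step 3: add edge 0-4 (w=6); MST = {0-4(w=6) 1-3(w=5) 3-4(w=6)}
step 4: add edge 2-3 (w=9); MST = {0-4(w=6) 1-3(w=5) 2-3(w=9) 3-4(w=6)}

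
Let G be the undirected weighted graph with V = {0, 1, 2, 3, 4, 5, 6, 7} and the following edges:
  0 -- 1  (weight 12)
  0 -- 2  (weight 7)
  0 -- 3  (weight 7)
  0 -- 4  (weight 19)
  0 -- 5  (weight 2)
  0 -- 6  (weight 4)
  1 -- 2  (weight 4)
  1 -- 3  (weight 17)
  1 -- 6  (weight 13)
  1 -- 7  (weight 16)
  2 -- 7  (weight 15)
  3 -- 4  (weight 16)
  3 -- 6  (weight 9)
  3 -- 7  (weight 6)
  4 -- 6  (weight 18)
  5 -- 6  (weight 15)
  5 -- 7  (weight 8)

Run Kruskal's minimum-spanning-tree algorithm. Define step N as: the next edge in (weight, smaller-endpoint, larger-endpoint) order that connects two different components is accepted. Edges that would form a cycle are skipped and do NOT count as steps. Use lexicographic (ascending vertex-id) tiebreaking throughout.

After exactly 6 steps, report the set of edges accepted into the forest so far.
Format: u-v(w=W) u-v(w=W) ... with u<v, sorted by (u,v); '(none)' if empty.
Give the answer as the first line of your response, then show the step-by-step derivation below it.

0-2(w=7) 0-3(w=7) 0-5(w=2) 0-6(w=4) 1-2(w=4) 3-7(w=6)

step 1: add edge 0-5 (w=2); MST = {0-5(w=2)}
step 2: add edge 0-6 (w=4); MST = {0-5(w=2) 0-6(w=4)}
step 3: add edge 1-2 (w=4); MST = {0-5(w=2) 0-6(w=4) 1-2(w=4)}
step 4: add edge 3-7 (w=6); MST = {0-5(w=2) 0-6(w=4) 1-2(w=4) 3-7(w=6)}
step 5: add edge 0-2 (w=7); MST = {0-2(w=7) 0-5(w=2) 0-6(w=4) 1-2(w=4) 3-7(w=6)}
step 6: add edge 0-3 (w=7); MST = {0-2(w=7) 0-3(w=7) 0-5(w=2) 0-6(w=4) 1-2(w=4) 3-7(w=6)}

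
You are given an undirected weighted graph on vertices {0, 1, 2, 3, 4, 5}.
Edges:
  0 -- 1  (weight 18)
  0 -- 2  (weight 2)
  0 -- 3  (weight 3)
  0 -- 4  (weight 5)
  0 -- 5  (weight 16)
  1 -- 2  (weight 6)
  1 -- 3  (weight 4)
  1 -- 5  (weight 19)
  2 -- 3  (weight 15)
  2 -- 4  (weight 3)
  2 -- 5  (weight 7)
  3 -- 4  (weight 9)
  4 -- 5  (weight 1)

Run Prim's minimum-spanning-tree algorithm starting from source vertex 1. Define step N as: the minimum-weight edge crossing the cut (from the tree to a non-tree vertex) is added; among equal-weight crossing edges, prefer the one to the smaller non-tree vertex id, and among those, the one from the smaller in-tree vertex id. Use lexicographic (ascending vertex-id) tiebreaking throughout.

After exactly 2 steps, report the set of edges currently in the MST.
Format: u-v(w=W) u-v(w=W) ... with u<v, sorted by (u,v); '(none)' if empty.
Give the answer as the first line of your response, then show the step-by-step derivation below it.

0-3(w=3) 1-3(w=4)

step 1: add edge 1-3 (w=4); MST = {1-3(w=4)}
step 2: add edge 0-3 (w=3); MST = {0-3(w=3) 1-3(w=4)}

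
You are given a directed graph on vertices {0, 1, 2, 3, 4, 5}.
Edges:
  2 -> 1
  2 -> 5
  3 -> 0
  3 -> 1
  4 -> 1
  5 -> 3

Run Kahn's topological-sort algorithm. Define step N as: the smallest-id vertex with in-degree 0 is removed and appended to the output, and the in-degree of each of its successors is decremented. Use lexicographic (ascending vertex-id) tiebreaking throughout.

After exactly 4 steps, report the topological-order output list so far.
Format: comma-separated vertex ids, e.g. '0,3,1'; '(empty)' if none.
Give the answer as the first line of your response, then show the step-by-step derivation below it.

2,4,5,3

step 1: output 2; order=[2]; indeg=(1,2,0,1,0,0)
step 2: output 4; order=[2,4]; indeg=(1,1,0,1,0,0)
step 3: output 5; order=[2,4,5]; indeg=(1,1,0,0,0,0)
step 4: output 3; order=[2,4,5,3]; indeg=(0,0,0,0,0,0)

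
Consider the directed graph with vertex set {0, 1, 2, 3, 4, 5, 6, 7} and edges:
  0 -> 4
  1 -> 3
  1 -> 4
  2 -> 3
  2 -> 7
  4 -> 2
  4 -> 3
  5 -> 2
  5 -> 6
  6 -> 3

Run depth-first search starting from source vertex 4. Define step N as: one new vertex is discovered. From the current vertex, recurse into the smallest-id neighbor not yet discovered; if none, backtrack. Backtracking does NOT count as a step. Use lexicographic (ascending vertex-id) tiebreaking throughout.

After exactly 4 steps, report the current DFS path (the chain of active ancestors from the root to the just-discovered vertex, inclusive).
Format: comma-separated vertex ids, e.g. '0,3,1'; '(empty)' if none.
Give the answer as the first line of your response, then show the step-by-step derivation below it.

4,2,7

step 1: discover 4; path=4; order=4
step 2: discover 2; path=4>2; order=4,2
step 3: discover 3; path=4>2>3; order=4,2,3
step 4: discover 7; path=4>2>7; order=4,2,3,7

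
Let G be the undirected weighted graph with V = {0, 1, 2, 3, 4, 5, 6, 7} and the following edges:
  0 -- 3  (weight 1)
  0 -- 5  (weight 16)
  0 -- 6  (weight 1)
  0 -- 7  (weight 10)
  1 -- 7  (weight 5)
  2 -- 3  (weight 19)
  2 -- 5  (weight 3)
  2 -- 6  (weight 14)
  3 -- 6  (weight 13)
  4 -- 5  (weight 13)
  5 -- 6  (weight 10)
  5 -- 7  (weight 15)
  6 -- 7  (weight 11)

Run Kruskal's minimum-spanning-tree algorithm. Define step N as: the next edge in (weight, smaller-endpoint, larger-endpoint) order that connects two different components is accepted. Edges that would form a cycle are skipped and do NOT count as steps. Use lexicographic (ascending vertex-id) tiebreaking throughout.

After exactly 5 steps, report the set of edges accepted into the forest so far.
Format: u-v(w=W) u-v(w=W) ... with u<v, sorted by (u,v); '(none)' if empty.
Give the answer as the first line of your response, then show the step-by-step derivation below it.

0-3(w=1) 0-6(w=1) 0-7(w=10) 1-7(w=5) 2-5(w=3)

step 1: add edge 0-3 (w=1); MST = {0-3(w=1)}
step 2: add edge 0-6 (w=1); MST = {0-3(w=1) 0-6(w=1)}
step 3: add edge 2-5 (w=3); MST = {0-3(w=1) 0-6(w=1) 2-5(w=3)}
step 4: add edge 1-7 (w=5); MST = {0-3(w=1) 0-6(w=1) 1-7(w=5) 2-5(w=3)}
step 5: add edge 0-7 (w=10); MST = {0-3(w=1) 0-6(w=1) 0-7(w=10) 1-7(w=5) 2-5(w=3)}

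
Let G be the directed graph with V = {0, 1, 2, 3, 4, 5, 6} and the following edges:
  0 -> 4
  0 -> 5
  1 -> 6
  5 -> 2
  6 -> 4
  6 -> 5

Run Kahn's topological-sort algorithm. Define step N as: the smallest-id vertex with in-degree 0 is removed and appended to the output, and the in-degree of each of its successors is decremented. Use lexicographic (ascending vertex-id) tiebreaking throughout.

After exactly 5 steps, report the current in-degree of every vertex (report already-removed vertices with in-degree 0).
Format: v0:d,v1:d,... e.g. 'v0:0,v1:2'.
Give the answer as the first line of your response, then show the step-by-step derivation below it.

v0:0,v1:0,v2:1,v3:0,v4:0,v5:0,v6:0

step 1: output 0; order=[0]; indeg=(0,0,1,0,1,1,1)
step 2: output 1; order=[0,1]; indeg=(0,0,1,0,1,1,0)
step 3: output 3; order=[0,1,3]; indeg=(0,0,1,0,1,1,0)
step 4: output 6; order=[0,1,3,6]; indeg=(0,0,1,0,0,0,0)
step 5: output 4; order=[0,1,3,6,4]; indeg=(0,0,1,0,0,0,0)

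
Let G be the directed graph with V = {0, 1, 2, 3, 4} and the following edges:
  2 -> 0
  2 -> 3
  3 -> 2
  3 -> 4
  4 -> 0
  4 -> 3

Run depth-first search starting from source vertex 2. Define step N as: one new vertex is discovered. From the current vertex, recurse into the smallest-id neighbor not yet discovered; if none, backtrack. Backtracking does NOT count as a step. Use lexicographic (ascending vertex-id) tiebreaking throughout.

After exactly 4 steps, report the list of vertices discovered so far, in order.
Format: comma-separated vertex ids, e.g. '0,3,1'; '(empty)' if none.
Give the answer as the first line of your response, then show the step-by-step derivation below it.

2,0,3,4

step 1: discover 2; path=2; order=2
step 2: discover 0; path=2>0; order=2,0
step 3: discover 3; path=2>3; order=2,0,3
step 4: discover 4; path=2>3>4; order=2,0,3,4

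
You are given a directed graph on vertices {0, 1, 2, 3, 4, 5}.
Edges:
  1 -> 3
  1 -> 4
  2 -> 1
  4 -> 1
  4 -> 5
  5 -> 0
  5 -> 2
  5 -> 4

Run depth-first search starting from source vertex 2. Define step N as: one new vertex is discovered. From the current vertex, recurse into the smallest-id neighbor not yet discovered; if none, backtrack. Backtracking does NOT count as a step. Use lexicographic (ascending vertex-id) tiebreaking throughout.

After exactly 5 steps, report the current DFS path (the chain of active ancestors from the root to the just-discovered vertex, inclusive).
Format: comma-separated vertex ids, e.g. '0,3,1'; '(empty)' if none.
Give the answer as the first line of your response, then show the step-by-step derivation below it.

2,1,4,5

step 1: discover 2; path=2; order=2
step 2: discover 1; path=2>1; order=2,1
step 3: discover 3; path=2>1>3; order=2,1,3
step 4: discover 4; path=2>1>4; order=2,1,3,4
step 5: discover 5; path=2>1>4>5; order=2,1,3,4,5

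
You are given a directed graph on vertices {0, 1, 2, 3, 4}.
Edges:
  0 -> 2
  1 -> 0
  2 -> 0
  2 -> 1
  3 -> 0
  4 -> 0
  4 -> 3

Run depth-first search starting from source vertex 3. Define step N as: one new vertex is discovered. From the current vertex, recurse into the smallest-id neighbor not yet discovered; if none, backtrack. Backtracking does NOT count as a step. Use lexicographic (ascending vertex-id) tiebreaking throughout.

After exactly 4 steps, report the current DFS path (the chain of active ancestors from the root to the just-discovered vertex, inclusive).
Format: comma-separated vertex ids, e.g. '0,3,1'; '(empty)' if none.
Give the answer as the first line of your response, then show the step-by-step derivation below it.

3,0,2,1

step 1: discover 3; path=3; order=3
step 2: discover 0; path=3>0; order=3,0
step 3: discover 2; path=3>0>2; order=3,0,2
step 4: discover 1; path=3>0>2>1; order=3,0,2,1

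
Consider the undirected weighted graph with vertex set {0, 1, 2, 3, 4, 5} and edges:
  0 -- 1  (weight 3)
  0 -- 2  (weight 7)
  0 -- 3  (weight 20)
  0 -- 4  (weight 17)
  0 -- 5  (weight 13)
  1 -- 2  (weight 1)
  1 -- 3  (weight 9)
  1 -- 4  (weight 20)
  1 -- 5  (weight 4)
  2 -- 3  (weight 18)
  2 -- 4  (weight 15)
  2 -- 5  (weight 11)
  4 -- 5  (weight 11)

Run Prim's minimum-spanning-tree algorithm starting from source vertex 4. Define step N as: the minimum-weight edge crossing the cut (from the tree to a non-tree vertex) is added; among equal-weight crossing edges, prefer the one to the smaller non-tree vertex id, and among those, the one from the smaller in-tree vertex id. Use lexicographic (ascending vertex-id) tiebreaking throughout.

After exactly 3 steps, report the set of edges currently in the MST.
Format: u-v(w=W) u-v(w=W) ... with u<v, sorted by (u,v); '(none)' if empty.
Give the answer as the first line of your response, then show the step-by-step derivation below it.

1-2(w=1) 1-5(w=4) 4-5(w=11)

step 1: add edge 4-5 (w=11); MST = {4-5(w=11)}
step 2: add edge 1-5 (w=4); MST = {1-5(w=4) 4-5(w=11)}
step 3: add edge 1-2 (w=1); MST = {1-2(w=1) 1-5(w=4) 4-5(w=11)}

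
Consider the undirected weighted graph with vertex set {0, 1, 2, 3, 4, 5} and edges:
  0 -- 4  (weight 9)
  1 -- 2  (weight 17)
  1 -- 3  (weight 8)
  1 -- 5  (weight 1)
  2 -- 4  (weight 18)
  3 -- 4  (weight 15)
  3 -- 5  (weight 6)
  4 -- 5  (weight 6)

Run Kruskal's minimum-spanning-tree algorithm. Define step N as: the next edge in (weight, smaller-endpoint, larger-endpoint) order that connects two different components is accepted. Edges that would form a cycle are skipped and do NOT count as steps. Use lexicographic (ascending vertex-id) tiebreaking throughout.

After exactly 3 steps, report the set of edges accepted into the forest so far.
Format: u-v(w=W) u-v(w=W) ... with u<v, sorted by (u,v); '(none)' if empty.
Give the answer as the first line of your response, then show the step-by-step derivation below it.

1-5(w=1) 3-5(w=6) 4-5(w=6)

step 1: add edge 1-5 (w=1); MST = {1-5(w=1)}
step 2: add edge 3-5 (w=6); MST = {1-5(w=1) 3-5(w=6)}
step 3: add edge 4-5 (w=6); MST = {1-5(w=1) 3-5(w=6) 4-5(w=6)}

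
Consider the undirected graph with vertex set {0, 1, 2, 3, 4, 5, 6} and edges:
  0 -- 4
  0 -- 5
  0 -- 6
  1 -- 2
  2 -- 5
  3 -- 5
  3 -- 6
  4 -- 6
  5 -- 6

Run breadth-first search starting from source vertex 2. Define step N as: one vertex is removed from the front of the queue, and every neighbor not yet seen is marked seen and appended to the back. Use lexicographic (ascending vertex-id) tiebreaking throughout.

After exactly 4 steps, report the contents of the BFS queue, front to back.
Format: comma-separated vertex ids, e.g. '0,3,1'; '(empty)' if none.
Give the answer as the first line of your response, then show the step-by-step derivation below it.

3,6,4

step 1: dequeue 2; queue=[1,5]; order=2
step 2: dequeue 1; queue=[5]; order=2,1
step 3: dequeue 5; queue=[0,3,6]; order=2,1,5
step 4: dequeue 0; queue=[3,6,4]; order=2,1,5,0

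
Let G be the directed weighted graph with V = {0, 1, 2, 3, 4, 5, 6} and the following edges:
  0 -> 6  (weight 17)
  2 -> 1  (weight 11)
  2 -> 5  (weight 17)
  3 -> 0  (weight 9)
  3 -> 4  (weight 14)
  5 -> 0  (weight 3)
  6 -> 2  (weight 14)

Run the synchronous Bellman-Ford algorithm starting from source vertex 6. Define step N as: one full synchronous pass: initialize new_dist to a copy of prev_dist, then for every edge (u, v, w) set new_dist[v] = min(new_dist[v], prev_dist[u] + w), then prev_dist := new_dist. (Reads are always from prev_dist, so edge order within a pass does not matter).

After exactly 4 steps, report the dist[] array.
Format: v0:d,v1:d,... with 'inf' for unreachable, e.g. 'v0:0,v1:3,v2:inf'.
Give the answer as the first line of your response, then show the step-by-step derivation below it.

v0:34,v1:25,v2:14,v3:inf,v4:inf,v5:31,v6:0

step 1: dist = v0:inf,v1:inf,v2:14,v3:inf,v4:inf,v5:inf,v6:0
step 2: dist = v0:inf,v1:25,v2:14,v3:inf,v4:inf,v5:31,v6:0
step 3: dist = v0:34,v1:25,v2:14,v3:inf,v4:inf,v5:31,v6:0
step 4: dist = v0:34,v1:25,v2:14,v3:inf,v4:inf,v5:31,v6:0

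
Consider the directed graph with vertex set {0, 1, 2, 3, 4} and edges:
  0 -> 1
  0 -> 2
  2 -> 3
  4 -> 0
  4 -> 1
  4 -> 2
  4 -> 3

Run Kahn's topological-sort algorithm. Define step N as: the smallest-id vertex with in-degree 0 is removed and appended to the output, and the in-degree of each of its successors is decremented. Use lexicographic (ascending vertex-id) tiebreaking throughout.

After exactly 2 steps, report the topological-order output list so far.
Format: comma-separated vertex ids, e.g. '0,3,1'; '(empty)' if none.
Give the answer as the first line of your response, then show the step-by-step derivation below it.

4,0

step 1: output 4; order=[4]; indeg=(0,1,1,1,0)
step 2: output 0; order=[4,0]; indeg=(0,0,0,1,0)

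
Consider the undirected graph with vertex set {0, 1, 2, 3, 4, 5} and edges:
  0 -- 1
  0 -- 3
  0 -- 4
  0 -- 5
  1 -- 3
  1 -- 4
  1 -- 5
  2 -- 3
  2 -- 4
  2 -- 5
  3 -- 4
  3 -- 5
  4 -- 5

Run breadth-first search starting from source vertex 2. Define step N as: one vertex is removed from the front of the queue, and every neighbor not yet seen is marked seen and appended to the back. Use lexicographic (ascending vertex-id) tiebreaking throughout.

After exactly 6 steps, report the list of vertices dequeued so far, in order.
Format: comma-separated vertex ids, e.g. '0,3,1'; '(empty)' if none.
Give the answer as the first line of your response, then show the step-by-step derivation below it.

2,3,4,5,0,1

step 1: dequeue 2; queue=[3,4,5]; order=2
step 2: dequeue 3; queue=[4,5,0,1]; order=2,3
step 3: dequeue 4; queue=[5,0,1]; order=2,3,4
step 4: dequeue 5; queue=[0,1]; order=2,3,4,5
step 5: dequeue 0; queue=[1]; order=2,3,4,5,0
step 6: dequeue 1; queue=[(empty)]; order=2,3,4,5,0,1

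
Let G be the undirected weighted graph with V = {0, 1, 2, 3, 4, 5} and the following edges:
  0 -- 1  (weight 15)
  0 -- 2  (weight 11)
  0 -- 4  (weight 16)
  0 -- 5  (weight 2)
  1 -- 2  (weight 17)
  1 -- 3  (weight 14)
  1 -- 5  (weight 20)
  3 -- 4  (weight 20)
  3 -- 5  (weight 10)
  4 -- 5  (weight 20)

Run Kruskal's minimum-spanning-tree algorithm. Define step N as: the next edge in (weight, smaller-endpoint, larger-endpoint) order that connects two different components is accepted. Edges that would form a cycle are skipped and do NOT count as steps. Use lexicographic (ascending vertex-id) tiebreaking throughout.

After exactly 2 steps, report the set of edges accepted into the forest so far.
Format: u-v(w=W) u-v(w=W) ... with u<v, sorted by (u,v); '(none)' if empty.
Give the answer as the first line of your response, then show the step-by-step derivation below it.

0-5(w=2) 3-5(w=10)

step 1: add edge 0-5 (w=2); MST = {0-5(w=2)}
step 2: add edge 3-5 (w=10); MST = {0-5(w=2) 3-5(w=10)}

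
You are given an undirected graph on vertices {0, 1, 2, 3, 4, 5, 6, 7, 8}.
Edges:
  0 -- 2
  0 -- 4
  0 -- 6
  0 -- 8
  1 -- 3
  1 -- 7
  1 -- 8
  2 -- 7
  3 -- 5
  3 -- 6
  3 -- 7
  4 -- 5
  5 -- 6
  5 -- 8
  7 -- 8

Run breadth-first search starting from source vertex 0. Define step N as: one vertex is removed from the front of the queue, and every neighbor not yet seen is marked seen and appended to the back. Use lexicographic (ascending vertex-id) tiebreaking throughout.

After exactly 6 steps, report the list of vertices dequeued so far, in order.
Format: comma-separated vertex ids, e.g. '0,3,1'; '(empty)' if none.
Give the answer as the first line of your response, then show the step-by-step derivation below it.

0,2,4,6,8,7

step 1: dequeue 0; queue=[2,4,6,8]; order=0
step 2: dequeue 2; queue=[4,6,8,7]; order=0,2
step 3: dequeue 4; queue=[6,8,7,5]; order=0,2,4
step 4: dequeue 6; queue=[8,7,5,3]; order=0,2,4,6
step 5: dequeue 8; queue=[7,5,3,1]; order=0,2,4,6,8
step 6: dequeue 7; queue=[5,3,1]; order=0,2,4,6,8,7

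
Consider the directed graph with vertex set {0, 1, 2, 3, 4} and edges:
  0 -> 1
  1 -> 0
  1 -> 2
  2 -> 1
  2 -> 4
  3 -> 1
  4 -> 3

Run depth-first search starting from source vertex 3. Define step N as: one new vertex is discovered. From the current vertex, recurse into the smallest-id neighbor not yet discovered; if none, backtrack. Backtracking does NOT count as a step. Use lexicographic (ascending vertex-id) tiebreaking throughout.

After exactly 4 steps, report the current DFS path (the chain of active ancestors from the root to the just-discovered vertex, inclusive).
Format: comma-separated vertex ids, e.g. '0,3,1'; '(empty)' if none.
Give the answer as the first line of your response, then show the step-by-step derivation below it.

3,1,2

step 1: discover 3; path=3; order=3
step 2: discover 1; path=3>1; order=3,1
step 3: discover 0; path=3>1>0; order=3,1,0
step 4: discover 2; path=3>1>2; order=3,1,0,2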